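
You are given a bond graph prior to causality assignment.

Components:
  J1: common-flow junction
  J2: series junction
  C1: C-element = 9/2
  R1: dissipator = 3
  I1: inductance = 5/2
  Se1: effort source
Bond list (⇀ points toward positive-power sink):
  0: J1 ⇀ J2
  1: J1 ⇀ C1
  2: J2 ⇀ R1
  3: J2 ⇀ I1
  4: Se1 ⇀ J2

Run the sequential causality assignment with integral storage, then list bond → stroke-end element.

b4 |J2  (Se1 (Se) sets effort on bond)
b1 |J1  (C1 outputs effort q/C1)
b0 |J2  (J1 needs exactly one f-in)
b3 |I1  (I1 outputs flow p/I1)
b2 |J2  (1-jn J2 has f-setter on 3)

bond 0 →J2
bond 1 →J1
bond 2 →J2
bond 3 →I1
bond 4 →J2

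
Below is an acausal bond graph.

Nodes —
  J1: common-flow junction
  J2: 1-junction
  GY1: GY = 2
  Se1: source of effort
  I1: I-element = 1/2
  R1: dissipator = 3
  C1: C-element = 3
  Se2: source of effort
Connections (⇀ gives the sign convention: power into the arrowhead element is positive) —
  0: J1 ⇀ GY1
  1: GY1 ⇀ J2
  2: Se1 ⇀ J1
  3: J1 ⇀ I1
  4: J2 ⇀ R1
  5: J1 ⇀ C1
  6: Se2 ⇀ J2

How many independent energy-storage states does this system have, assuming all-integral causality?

2  (C1, I1 all integral)

#2 |J1  (Se1: effort source, stroke at far end)
#6 |J2  (source Se2 imposes e)
#3 |I1  (prefer integral on I1)
#0 |J1  (J1 flow already set via bond 3)
#5 |J1  (1-jn J1 has f-setter on 3)
#1 |J2  (GY GY1: same side as bond 0)
#4 |R1  (closing 1-jn rule on J2)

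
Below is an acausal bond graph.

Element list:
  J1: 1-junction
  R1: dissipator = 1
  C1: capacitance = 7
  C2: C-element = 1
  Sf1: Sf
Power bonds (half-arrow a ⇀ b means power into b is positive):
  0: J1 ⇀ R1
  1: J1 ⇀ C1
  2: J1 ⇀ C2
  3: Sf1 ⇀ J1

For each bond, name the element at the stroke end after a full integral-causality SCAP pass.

bond 3 |Sf1  (Sf1 fixes flow; stroke at Sf1)
bond 0 |J1  (common-f at J1 fixed by 3)
bond 1 |J1  (J1: bond 3 brought flow, rest push out)
bond 2 |J1  (J1 flow already set via bond 3)

bond 0 →J1
bond 1 →J1
bond 2 →J1
bond 3 →Sf1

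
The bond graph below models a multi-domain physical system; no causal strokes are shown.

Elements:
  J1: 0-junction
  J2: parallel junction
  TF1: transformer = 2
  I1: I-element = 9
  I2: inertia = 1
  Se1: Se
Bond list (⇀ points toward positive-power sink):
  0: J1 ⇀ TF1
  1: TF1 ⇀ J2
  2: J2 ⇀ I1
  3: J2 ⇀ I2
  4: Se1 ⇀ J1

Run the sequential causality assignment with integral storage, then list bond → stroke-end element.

#0 |TF1
#1 |J2
#2 |I1
#3 |I2
#4 |J1

β4 stroke→J1  (Se1 fixes effort; stroke away)
β0 stroke→TF1  (0-jn J1 has e-setter on 4)
β1 stroke→J2  (through TF1, causality passes straight; one stroke at TF1)
β2 stroke→I1  (J2 effort already set via bond 1)
β3 stroke→I2  (J2 effort already set via bond 1)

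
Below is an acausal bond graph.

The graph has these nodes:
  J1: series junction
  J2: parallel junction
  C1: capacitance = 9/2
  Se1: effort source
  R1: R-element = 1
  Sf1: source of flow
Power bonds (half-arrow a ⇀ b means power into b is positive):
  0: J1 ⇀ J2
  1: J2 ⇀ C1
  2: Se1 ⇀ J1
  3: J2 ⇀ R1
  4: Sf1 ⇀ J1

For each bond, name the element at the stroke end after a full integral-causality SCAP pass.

b0 |J1
b1 |J2
b2 |J1
b3 |R1
b4 |Sf1

β2 stroke at J1  (Se1 (Se) sets effort on bond)
β4 stroke at Sf1  (Sf1 (Sf) sets flow on bond)
β0 stroke at J1  (J1 flow already set via bond 4)
β1 stroke at J2  (C1 integral (e out))
β3 stroke at R1  (J2 effort already set via bond 1)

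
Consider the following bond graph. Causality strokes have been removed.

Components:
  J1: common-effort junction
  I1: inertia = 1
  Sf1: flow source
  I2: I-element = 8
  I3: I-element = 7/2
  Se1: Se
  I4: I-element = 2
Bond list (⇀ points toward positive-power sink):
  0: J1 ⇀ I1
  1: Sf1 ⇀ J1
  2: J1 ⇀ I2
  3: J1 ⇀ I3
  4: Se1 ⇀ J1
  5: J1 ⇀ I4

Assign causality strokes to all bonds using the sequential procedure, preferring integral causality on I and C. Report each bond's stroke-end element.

bond 1 |Sf1  (Sf1 (Sf) sets flow on bond)
bond 4 |J1  (Se1 fixes effort; stroke away)
bond 0 |I1  (0-jn J1 has e-setter on 4)
bond 2 |I2  (J1 effort already set via bond 4)
bond 3 |I3  (common-e at J1 fixed by 4)
bond 5 |I4  (common-e at J1 fixed by 4)

#0 |I1
#1 |Sf1
#2 |I2
#3 |I3
#4 |J1
#5 |I4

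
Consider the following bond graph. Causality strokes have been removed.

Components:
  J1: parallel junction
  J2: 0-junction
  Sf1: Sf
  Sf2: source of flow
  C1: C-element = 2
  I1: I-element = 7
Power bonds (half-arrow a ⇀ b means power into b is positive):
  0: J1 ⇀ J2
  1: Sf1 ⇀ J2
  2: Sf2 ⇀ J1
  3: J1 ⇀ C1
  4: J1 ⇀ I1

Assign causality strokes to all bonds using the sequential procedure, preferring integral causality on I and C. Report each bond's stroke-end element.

b0 stroke at J2
b1 stroke at Sf1
b2 stroke at Sf2
b3 stroke at J1
b4 stroke at I1

bond 1 stroke→Sf1  (Sf1 fixes flow; stroke at Sf1)
bond 2 stroke→Sf2  (Sf2 (Sf) sets flow on bond)
bond 0 stroke→J2  (J2 needs exactly one e-in)
bond 3 stroke→J1  (C1 integral (e out))
bond 4 stroke→I1  (J1: bond 3 brought effort, rest push out)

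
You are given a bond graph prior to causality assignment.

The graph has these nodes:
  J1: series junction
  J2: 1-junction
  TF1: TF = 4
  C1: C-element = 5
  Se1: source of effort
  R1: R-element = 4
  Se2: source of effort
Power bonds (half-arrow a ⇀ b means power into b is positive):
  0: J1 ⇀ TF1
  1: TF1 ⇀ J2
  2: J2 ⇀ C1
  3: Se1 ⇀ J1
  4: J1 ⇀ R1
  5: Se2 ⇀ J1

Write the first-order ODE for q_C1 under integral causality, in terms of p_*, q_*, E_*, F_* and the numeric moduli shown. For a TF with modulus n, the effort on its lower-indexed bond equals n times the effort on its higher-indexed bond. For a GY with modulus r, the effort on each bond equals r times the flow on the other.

bond 3 |J1  (Se1: effort source, stroke at far end)
bond 5 |J1  (Se2 (Se) sets effort on bond)
bond 2 |J2  (C1: C, integral causality)
bond 1 |TF1  (J2: last free bond brings flow in)
bond 0 |J1  (through TF1, causality passes straight; one stroke at TF1)
bond 4 |R1  (only one flow-in slot at J1)

dq_C1/dt = E_Se1 + E_Se2 - 4*q_C1/5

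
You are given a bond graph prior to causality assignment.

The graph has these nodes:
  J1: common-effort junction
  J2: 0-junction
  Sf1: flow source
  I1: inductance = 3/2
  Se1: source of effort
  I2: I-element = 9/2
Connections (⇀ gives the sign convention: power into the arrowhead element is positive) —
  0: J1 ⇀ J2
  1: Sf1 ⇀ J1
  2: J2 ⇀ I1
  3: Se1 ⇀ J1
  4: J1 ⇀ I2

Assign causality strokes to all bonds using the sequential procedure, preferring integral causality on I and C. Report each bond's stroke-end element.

bond 1 stroke at Sf1  (Sf1 (Sf) sets flow on bond)
bond 3 stroke at J1  (Se1 (Se) sets effort on bond)
bond 0 stroke at J2  (common-e at J1 fixed by 3)
bond 4 stroke at I2  (common-e at J1 fixed by 3)
bond 2 stroke at I1  (J2: bond 0 brought effort, rest push out)

#0 →J2
#1 →Sf1
#2 →I1
#3 →J1
#4 →I2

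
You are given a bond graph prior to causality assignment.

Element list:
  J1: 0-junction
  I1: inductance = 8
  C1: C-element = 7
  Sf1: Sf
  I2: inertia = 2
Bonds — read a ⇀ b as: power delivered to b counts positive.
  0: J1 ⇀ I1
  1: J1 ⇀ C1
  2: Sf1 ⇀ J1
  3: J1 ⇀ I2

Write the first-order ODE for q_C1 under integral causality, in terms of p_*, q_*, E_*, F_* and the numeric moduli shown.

dq_C1/dt = F_Sf1 - p_I1/8 - p_I2/2

b2 →Sf1  (Sf1 fixes flow; stroke at Sf1)
b0 →I1  (I1 integral (f out))
b1 →J1  (C1: C, integral causality)
b3 →I2  (J1: bond 1 brought effort, rest push out)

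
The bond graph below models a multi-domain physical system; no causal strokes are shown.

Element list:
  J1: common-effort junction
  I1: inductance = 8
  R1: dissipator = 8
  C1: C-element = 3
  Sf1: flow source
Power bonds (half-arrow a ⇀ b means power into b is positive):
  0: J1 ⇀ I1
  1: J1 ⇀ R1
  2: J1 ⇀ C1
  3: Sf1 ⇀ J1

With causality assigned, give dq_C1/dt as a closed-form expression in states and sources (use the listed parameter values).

dq_C1/dt = F_Sf1 - p_I1/8 - q_C1/24

β3 |Sf1  (Sf1: flow source, stroke at near end)
β0 |I1  (I1 outputs flow p/I1)
β2 |J1  (C1 outputs effort q/C1)
β1 |R1  (common-e at J1 fixed by 2)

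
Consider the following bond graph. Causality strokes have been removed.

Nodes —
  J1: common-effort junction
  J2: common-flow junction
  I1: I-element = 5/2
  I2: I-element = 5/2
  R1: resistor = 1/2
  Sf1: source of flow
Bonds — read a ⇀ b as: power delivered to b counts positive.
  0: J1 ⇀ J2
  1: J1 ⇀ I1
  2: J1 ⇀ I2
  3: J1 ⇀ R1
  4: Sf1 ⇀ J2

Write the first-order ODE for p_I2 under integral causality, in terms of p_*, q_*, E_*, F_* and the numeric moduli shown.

#4 |Sf1  (Sf1 fixes flow; stroke at Sf1)
#0 |J2  (J2: bond 4 brought flow, rest push out)
#1 |I1  (I1: I, integral causality)
#2 |I2  (I2 integral (f out))
#3 |J1  (closing 0-jn rule on J1)

dp_I2/dt = -F_Sf1/2 - p_I1/5 - p_I2/5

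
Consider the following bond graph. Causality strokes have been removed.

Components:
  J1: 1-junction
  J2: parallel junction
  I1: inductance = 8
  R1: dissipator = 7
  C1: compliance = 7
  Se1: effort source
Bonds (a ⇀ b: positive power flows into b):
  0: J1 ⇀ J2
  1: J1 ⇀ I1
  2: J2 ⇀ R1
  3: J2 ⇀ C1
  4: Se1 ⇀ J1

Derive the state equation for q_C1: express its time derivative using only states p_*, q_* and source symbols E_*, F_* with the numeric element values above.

dq_C1/dt = p_I1/8 - q_C1/49

β4 →J1  (Se1: effort source, stroke at far end)
β1 →I1  (prefer integral on I1)
β0 →J1  (J1: bond 1 brought flow, rest push out)
β3 →J2  (C1: C, integral causality)
β2 →R1  (J2 effort already set via bond 3)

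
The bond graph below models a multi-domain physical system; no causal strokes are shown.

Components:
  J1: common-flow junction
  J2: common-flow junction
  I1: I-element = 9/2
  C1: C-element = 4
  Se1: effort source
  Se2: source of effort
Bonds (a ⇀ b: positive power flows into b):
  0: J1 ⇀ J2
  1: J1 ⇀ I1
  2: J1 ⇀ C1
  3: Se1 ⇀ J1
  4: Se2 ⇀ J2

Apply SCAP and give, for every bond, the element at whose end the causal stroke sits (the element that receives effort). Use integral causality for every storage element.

b3 |J1  (Se1 fixes effort; stroke away)
b4 |J2  (Se2: effort source, stroke at far end)
b0 |J1  (J2 needs exactly one f-in)
b1 |I1  (I1 outputs flow p/I1)
b2 |J1  (common-f at J1 fixed by 1)

β0 stroke→J1
β1 stroke→I1
β2 stroke→J1
β3 stroke→J1
β4 stroke→J2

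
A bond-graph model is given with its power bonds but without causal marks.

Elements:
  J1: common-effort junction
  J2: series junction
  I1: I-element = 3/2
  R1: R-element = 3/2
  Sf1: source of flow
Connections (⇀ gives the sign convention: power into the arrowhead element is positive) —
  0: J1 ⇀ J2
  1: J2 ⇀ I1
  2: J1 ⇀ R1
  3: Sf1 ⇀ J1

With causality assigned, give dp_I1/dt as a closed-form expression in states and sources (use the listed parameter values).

#3 stroke→Sf1  (Sf1 (Sf) sets flow on bond)
#1 stroke→I1  (prefer integral on I1)
#0 stroke→J2  (1-jn J2 has f-setter on 1)
#2 stroke→J1  (only one effort-in slot at J1)

dp_I1/dt = 3*F_Sf1/2 - p_I1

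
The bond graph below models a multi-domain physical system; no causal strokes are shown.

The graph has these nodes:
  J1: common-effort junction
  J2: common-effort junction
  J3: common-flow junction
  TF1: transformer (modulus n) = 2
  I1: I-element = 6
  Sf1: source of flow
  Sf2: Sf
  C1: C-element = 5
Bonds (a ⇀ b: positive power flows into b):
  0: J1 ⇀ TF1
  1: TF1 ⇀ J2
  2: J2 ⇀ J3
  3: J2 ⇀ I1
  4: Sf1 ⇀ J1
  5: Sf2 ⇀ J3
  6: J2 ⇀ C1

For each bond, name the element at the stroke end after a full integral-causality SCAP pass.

b0 stroke at J1
b1 stroke at TF1
b2 stroke at J3
b3 stroke at I1
b4 stroke at Sf1
b5 stroke at Sf2
b6 stroke at J2

β4 stroke at Sf1  (source Sf1 imposes f)
β5 stroke at Sf2  (source Sf2 imposes f)
β0 stroke at J1  (J1: last free bond brings effort in)
β2 stroke at J3  (1-jn J3 has f-setter on 5)
β1 stroke at TF1  (through TF1, causality passes straight; one stroke at TF1)
β3 stroke at I1  (I1 outputs flow p/I1)
β6 stroke at J2  (J2 needs exactly one e-in)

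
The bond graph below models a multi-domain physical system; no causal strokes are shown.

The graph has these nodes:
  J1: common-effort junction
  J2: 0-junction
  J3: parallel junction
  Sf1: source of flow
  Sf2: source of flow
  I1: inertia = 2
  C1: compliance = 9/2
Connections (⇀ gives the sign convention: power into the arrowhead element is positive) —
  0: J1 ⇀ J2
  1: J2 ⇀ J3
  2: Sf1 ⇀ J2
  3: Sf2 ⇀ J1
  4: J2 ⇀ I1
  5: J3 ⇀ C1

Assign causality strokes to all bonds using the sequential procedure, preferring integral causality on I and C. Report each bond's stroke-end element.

β2 stroke at Sf1  (Sf1 fixes flow; stroke at Sf1)
β3 stroke at Sf2  (source Sf2 imposes f)
β0 stroke at J1  (J1: last free bond brings effort in)
β4 stroke at I1  (I1 integral (f out))
β1 stroke at J2  (closing 0-jn rule on J2)
β5 stroke at J3  (J3 needs exactly one e-in)

#0 →J1
#1 →J2
#2 →Sf1
#3 →Sf2
#4 →I1
#5 →J3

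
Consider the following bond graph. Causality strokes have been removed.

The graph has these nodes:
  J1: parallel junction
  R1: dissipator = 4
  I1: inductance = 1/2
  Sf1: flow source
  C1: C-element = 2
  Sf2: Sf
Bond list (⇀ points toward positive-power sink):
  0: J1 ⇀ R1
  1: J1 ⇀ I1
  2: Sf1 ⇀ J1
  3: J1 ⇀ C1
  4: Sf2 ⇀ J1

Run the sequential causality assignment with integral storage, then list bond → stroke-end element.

β2 stroke→Sf1  (Sf1 (Sf) sets flow on bond)
β4 stroke→Sf2  (Sf2: flow source, stroke at near end)
β1 stroke→I1  (I1 outputs flow p/I1)
β3 stroke→J1  (C1 outputs effort q/C1)
β0 stroke→R1  (J1: bond 3 brought effort, rest push out)

β0 stroke at R1
β1 stroke at I1
β2 stroke at Sf1
β3 stroke at J1
β4 stroke at Sf2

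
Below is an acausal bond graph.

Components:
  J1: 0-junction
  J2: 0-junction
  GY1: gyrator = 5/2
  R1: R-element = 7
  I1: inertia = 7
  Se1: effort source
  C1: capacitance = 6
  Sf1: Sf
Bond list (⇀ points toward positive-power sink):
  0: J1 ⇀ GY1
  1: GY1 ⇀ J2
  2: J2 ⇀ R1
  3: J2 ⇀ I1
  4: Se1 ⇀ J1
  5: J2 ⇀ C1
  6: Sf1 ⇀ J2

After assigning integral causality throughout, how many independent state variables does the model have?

2  (C1, I1 all integral)

β4 stroke→J1  (source Se1 imposes e)
β6 stroke→Sf1  (Sf1 fixes flow; stroke at Sf1)
β0 stroke→GY1  (J1 effort already set via bond 4)
β1 stroke→GY1  (GY1 both-in/both-out from 0)
β3 stroke→I1  (I1: I, integral causality)
β5 stroke→J2  (C1: C, integral causality)
β2 stroke→R1  (J2 effort already set via bond 5)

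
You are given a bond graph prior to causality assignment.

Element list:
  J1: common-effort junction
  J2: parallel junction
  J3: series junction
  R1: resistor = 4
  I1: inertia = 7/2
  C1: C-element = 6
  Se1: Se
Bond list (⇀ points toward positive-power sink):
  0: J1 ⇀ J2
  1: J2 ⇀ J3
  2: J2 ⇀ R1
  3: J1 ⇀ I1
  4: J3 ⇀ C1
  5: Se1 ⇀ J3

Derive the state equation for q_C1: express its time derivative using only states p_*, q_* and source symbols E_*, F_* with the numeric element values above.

dq_C1/dt = E_Se1/4 - 2*p_I1/7 - q_C1/24

β5 |J3  (Se1 (Se) sets effort on bond)
β3 |I1  (I1 integral (f out))
β0 |J1  (J1 needs exactly one e-in)
β4 |J3  (C1: C, integral causality)
β1 |J2  (closing 1-jn rule on J3)
β2 |R1  (0-jn J2 has e-setter on 1)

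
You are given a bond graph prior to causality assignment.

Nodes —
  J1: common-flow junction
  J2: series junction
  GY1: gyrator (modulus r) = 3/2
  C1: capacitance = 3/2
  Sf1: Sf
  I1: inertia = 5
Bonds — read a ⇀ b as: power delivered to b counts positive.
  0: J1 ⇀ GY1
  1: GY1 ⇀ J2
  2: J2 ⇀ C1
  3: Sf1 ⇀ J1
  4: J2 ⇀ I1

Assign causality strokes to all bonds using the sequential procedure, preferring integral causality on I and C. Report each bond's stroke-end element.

b0 |J1
b1 |J2
b2 |J2
b3 |Sf1
b4 |I1

β3 →Sf1  (Sf1 fixes flow; stroke at Sf1)
β0 →J1  (1-jn J1 has f-setter on 3)
β1 →J2  (through GY1, causality inverts; strokes same side of GY1)
β2 →J2  (C1 outputs effort q/C1)
β4 →I1  (closing 1-jn rule on J2)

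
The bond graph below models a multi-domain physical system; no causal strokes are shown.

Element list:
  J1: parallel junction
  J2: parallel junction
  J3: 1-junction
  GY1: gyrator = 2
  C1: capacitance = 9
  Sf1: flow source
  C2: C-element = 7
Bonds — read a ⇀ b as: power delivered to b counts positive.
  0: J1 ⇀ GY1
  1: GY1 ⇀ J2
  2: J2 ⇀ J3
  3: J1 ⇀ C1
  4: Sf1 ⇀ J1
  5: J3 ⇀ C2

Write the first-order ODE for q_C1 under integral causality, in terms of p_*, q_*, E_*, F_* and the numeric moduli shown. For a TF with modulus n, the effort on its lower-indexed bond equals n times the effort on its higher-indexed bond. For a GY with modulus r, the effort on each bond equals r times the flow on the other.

dq_C1/dt = F_Sf1 - q_C2/14

bond 4 stroke→Sf1  (Sf1: flow source, stroke at near end)
bond 3 stroke→J1  (C1 integral (e out))
bond 0 stroke→GY1  (common-e at J1 fixed by 3)
bond 1 stroke→GY1  (GY1 both-in/both-out from 0)
bond 2 stroke→J2  (closing 0-jn rule on J2)
bond 5 stroke→J3  (J3: bond 2 brought flow, rest push out)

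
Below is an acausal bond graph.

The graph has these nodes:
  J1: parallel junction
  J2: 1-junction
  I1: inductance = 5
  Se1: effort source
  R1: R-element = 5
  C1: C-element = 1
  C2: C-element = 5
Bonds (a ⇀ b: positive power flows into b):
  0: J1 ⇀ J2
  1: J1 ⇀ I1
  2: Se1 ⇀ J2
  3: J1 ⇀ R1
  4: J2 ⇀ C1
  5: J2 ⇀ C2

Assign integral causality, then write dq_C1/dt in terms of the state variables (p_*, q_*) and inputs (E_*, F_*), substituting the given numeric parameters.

dq_C1/dt = E_Se1/5 - p_I1/5 - q_C1/5 - q_C2/25

bond 2 →J2  (Se1 fixes effort; stroke away)
bond 1 →I1  (prefer integral on I1)
bond 4 →J2  (C1: C, integral causality)
bond 5 →J2  (prefer integral on C2)
bond 0 →J1  (J2: last free bond brings flow in)
bond 3 →R1  (common-e at J1 fixed by 0)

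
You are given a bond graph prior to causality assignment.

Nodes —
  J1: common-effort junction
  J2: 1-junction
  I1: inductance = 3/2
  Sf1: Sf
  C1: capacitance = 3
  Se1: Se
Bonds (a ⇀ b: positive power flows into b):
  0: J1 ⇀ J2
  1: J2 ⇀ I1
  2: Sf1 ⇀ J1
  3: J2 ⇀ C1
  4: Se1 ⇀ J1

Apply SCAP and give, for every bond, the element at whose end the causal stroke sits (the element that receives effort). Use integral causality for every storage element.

bond 2 →Sf1  (Sf1: flow source, stroke at near end)
bond 4 →J1  (Se1: effort source, stroke at far end)
bond 0 →J2  (common-e at J1 fixed by 4)
bond 1 →I1  (I1 outputs flow p/I1)
bond 3 →J2  (common-f at J2 fixed by 1)

bond 0 →J2
bond 1 →I1
bond 2 →Sf1
bond 3 →J2
bond 4 →J1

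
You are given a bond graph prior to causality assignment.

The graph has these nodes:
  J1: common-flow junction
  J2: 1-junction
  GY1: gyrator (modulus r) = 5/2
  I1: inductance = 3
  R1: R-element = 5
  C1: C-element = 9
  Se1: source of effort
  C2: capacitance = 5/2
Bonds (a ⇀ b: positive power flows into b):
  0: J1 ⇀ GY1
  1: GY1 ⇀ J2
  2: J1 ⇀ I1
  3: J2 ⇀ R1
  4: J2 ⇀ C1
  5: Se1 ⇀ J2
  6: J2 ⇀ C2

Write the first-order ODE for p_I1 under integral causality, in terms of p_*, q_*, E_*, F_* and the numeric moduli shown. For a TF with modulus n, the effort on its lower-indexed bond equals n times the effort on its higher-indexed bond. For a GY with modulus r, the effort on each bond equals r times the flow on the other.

#5 |J2  (Se1 (Se) sets effort on bond)
#2 |I1  (I1: I, integral causality)
#0 |J1  (1-jn J1 has f-setter on 2)
#1 |J2  (GY GY1: same side as bond 0)
#4 |J2  (C1 integral (e out))
#6 |J2  (C2 integral (e out))
#3 |R1  (J2: last free bond brings flow in)

dp_I1/dt = -E_Se1/2 - 5*p_I1/12 + q_C1/18 + q_C2/5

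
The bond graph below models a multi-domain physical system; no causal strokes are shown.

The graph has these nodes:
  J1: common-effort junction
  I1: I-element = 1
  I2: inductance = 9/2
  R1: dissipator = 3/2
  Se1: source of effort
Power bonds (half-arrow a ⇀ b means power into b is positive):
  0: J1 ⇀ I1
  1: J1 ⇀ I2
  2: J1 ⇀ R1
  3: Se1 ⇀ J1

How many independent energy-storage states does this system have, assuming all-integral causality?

β3 stroke→J1  (Se1 (Se) sets effort on bond)
β0 stroke→I1  (J1: bond 3 brought effort, rest push out)
β1 stroke→I2  (0-jn J1 has e-setter on 3)
β2 stroke→R1  (J1: bond 3 brought effort, rest push out)

2  (I1, I2 all integral)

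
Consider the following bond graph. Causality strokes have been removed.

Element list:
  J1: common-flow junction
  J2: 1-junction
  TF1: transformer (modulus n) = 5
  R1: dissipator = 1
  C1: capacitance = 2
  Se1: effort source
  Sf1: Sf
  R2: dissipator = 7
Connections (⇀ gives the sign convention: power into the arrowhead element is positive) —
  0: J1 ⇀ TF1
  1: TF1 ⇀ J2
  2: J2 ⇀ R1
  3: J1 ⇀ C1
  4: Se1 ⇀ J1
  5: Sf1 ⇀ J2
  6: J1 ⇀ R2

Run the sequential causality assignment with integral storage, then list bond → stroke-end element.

β0 stroke→TF1
β1 stroke→J2
β2 stroke→J2
β3 stroke→J1
β4 stroke→J1
β5 stroke→Sf1
β6 stroke→J1

β4 stroke at J1  (Se1 (Se) sets effort on bond)
β5 stroke at Sf1  (Sf1 fixes flow; stroke at Sf1)
β1 stroke at J2  (J2: bond 5 brought flow, rest push out)
β2 stroke at J2  (1-jn J2 has f-setter on 5)
β0 stroke at TF1  (TF1: transformer flips bond 1)
β3 stroke at J1  (common-f at J1 fixed by 0)
β6 stroke at J1  (J1: bond 0 brought flow, rest push out)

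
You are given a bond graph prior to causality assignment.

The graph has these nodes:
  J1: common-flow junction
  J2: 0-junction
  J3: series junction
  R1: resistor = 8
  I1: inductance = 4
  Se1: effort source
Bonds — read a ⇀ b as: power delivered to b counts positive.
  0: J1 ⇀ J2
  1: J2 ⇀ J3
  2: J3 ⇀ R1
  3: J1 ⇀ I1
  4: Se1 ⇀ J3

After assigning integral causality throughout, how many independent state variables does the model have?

#4 stroke→J3  (source Se1 imposes e)
#3 stroke→I1  (I1 outputs flow p/I1)
#0 stroke→J1  (1-jn J1 has f-setter on 3)
#1 stroke→J2  (only one effort-in slot at J2)
#2 stroke→J3  (common-f at J3 fixed by 1)

1  (I1 all integral)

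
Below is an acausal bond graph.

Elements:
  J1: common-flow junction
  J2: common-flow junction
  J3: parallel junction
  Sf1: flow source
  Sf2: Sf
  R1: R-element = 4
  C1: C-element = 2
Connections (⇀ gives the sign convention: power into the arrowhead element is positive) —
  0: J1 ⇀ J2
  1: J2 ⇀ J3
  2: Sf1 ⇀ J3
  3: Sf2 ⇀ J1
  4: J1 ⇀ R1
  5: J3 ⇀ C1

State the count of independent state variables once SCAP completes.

1  (C1 all integral)

b2 →Sf1  (source Sf1 imposes f)
b3 →Sf2  (Sf2 (Sf) sets flow on bond)
b0 →J1  (J1: bond 3 brought flow, rest push out)
b4 →J1  (common-f at J1 fixed by 3)
b1 →J2  (common-f at J2 fixed by 0)
b5 →J3  (only one effort-in slot at J3)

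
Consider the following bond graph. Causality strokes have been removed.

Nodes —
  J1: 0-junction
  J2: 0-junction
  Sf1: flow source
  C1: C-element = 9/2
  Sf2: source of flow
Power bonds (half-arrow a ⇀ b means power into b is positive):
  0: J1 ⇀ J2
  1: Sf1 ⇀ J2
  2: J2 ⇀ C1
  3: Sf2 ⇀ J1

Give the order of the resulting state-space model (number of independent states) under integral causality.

β1 →Sf1  (Sf1: flow source, stroke at near end)
β3 →Sf2  (Sf2 (Sf) sets flow on bond)
β0 →J1  (J1: last free bond brings effort in)
β2 →J2  (only one effort-in slot at J2)

1  (C1 all integral)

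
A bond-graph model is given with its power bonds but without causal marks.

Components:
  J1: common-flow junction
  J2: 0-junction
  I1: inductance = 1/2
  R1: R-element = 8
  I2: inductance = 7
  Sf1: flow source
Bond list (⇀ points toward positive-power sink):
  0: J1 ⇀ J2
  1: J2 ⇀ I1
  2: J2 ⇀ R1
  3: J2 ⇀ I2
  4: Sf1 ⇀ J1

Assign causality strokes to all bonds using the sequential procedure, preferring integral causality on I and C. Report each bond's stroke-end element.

#0 stroke→J1
#1 stroke→I1
#2 stroke→J2
#3 stroke→I2
#4 stroke→Sf1

bond 4 stroke at Sf1  (Sf1: flow source, stroke at near end)
bond 0 stroke at J1  (J1: bond 4 brought flow, rest push out)
bond 1 stroke at I1  (prefer integral on I1)
bond 3 stroke at I2  (I2: I, integral causality)
bond 2 stroke at J2  (J2: last free bond brings effort in)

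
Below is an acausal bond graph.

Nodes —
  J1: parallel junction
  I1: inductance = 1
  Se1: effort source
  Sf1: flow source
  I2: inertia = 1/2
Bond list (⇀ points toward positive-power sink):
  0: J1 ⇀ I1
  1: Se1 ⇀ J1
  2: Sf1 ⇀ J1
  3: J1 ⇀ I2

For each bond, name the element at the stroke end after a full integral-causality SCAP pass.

bond 1 stroke at J1  (Se1: effort source, stroke at far end)
bond 2 stroke at Sf1  (Sf1 fixes flow; stroke at Sf1)
bond 0 stroke at I1  (J1: bond 1 brought effort, rest push out)
bond 3 stroke at I2  (0-jn J1 has e-setter on 1)

b0 stroke→I1
b1 stroke→J1
b2 stroke→Sf1
b3 stroke→I2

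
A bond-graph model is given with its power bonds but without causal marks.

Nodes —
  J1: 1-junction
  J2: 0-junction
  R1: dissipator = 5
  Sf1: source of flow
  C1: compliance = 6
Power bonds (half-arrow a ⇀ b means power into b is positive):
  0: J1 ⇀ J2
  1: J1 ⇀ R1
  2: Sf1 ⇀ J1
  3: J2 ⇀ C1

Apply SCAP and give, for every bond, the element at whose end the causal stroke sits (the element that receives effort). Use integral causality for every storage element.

bond 0 stroke→J1
bond 1 stroke→J1
bond 2 stroke→Sf1
bond 3 stroke→J2

β2 →Sf1  (source Sf1 imposes f)
β0 →J1  (J1: bond 2 brought flow, rest push out)
β1 →J1  (common-f at J1 fixed by 2)
β3 →J2  (J2 needs exactly one e-in)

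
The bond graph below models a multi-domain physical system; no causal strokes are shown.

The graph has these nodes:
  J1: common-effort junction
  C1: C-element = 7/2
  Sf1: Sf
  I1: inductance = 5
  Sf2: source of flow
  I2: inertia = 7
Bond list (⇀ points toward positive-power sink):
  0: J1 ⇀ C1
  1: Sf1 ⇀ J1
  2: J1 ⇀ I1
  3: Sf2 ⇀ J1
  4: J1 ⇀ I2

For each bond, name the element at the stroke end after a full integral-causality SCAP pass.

b0 stroke→J1
b1 stroke→Sf1
b2 stroke→I1
b3 stroke→Sf2
b4 stroke→I2

bond 1 |Sf1  (source Sf1 imposes f)
bond 3 |Sf2  (Sf2 fixes flow; stroke at Sf2)
bond 0 |J1  (C1: C, integral causality)
bond 2 |I1  (J1: bond 0 brought effort, rest push out)
bond 4 |I2  (J1 effort already set via bond 0)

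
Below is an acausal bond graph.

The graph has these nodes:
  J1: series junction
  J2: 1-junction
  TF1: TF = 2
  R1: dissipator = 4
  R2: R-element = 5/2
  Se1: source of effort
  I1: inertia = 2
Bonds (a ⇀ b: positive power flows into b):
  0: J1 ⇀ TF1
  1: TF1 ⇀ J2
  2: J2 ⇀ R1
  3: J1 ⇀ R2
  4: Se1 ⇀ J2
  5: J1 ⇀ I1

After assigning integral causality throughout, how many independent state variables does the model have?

1  (I1 all integral)

#4 stroke→J2  (Se1 fixes effort; stroke away)
#5 stroke→I1  (prefer integral on I1)
#0 stroke→J1  (J1 flow already set via bond 5)
#3 stroke→J1  (common-f at J1 fixed by 5)
#1 stroke→TF1  (TF1: transformer flips bond 0)
#2 stroke→J2  (J2 flow already set via bond 1)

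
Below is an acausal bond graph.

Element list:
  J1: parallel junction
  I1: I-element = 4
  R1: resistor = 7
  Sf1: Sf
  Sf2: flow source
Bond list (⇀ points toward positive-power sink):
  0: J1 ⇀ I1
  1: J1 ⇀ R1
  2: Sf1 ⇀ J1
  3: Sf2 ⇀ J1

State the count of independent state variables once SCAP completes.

1  (I1 all integral)

b2 →Sf1  (Sf1 fixes flow; stroke at Sf1)
b3 →Sf2  (source Sf2 imposes f)
b0 →I1  (I1 outputs flow p/I1)
b1 →J1  (J1: last free bond brings effort in)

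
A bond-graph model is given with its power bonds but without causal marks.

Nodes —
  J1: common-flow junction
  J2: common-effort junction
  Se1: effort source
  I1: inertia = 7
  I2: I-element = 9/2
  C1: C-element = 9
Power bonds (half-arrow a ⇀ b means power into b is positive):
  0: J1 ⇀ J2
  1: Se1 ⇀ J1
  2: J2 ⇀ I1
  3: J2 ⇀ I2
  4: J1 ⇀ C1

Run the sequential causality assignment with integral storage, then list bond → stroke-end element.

β0 stroke at J2
β1 stroke at J1
β2 stroke at I1
β3 stroke at I2
β4 stroke at J1

β1 stroke→J1  (Se1 fixes effort; stroke away)
β2 stroke→I1  (I1 outputs flow p/I1)
β3 stroke→I2  (I2 integral (f out))
β0 stroke→J2  (only one effort-in slot at J2)
β4 stroke→J1  (J1 flow already set via bond 0)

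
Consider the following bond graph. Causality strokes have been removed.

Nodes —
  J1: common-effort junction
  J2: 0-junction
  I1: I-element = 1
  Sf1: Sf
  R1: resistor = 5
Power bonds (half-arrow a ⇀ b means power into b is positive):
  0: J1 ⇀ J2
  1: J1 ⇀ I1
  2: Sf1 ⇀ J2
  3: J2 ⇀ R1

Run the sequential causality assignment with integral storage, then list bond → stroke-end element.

#0 |J1
#1 |I1
#2 |Sf1
#3 |J2

b2 stroke at Sf1  (Sf1: flow source, stroke at near end)
b1 stroke at I1  (I1 outputs flow p/I1)
b0 stroke at J1  (J1: last free bond brings effort in)
b3 stroke at J2  (J2 needs exactly one e-in)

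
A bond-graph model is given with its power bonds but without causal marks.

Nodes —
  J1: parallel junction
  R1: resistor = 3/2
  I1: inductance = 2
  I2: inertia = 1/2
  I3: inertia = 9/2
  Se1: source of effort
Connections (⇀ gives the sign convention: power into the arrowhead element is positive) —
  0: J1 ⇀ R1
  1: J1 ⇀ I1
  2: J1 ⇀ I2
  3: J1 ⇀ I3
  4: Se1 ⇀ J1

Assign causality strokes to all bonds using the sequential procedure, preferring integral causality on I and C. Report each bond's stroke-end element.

β4 |J1  (Se1: effort source, stroke at far end)
β0 |R1  (common-e at J1 fixed by 4)
β1 |I1  (0-jn J1 has e-setter on 4)
β2 |I2  (common-e at J1 fixed by 4)
β3 |I3  (0-jn J1 has e-setter on 4)

β0 |R1
β1 |I1
β2 |I2
β3 |I3
β4 |J1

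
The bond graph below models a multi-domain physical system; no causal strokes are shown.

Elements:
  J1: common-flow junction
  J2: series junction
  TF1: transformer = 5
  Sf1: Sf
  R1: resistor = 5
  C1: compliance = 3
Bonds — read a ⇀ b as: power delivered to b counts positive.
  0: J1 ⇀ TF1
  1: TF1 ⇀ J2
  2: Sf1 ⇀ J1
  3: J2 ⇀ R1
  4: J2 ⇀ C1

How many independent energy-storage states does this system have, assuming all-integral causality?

1  (C1 all integral)

bond 2 |Sf1  (source Sf1 imposes f)
bond 0 |J1  (J1 flow already set via bond 2)
bond 1 |TF1  (TF1 one-in-one-out from 0)
bond 3 |J2  (J2 flow already set via bond 1)
bond 4 |J2  (J2 flow already set via bond 1)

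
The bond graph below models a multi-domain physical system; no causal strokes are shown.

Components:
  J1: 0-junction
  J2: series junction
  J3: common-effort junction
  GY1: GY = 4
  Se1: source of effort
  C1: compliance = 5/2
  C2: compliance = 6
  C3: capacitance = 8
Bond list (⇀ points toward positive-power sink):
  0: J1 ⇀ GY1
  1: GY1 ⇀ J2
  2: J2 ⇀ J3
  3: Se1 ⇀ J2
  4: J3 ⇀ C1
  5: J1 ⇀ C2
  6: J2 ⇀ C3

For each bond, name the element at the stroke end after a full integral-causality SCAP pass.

β0 |GY1
β1 |GY1
β2 |J2
β3 |J2
β4 |J3
β5 |J1
β6 |J2

β3 |J2  (Se1 fixes effort; stroke away)
β4 |J3  (C1: C, integral causality)
β2 |J2  (common-e at J3 fixed by 4)
β5 |J1  (C2 integral (e out))
β0 |GY1  (J1: bond 5 brought effort, rest push out)
β1 |GY1  (GY1: gyrator matches bond 0)
β6 |J2  (common-f at J2 fixed by 1)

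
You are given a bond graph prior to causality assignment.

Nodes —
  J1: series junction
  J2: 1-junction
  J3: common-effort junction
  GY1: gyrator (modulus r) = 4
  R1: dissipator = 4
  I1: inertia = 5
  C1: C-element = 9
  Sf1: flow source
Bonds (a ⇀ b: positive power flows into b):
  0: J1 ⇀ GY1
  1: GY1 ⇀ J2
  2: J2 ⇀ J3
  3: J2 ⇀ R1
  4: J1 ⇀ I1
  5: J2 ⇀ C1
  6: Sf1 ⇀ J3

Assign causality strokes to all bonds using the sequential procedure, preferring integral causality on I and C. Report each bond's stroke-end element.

bond 0 |J1
bond 1 |J2
bond 2 |J3
bond 3 |J2
bond 4 |I1
bond 5 |J2
bond 6 |Sf1

b6 |Sf1  (source Sf1 imposes f)
b2 |J3  (only one effort-in slot at J3)
b1 |J2  (common-f at J2 fixed by 2)
b3 |J2  (J2 flow already set via bond 2)
b5 |J2  (1-jn J2 has f-setter on 2)
b0 |J1  (GY GY1: same side as bond 1)
b4 |I1  (only one flow-in slot at J1)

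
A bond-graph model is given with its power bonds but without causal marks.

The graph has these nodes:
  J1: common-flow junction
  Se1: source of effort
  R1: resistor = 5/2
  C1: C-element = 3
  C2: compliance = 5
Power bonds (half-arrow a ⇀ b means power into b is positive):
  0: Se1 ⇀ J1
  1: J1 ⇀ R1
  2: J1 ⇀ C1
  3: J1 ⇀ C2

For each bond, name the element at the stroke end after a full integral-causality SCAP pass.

b0 stroke at J1  (Se1 fixes effort; stroke away)
b2 stroke at J1  (prefer integral on C1)
b3 stroke at J1  (C2 integral (e out))
b1 stroke at R1  (J1 needs exactly one f-in)

b0 |J1
b1 |R1
b2 |J1
b3 |J1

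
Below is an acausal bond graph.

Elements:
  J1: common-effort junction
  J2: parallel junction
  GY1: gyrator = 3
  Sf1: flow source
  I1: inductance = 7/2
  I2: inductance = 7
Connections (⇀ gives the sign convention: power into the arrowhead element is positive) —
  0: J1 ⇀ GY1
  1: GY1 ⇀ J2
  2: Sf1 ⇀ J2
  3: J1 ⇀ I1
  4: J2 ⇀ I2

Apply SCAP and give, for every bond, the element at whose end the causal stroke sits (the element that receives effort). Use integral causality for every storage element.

b2 →Sf1  (source Sf1 imposes f)
b3 →I1  (I1: I, integral causality)
b0 →J1  (closing 0-jn rule on J1)
b1 →J2  (GY1 both-in/both-out from 0)
b4 →I2  (0-jn J2 has e-setter on 1)

bond 0 →J1
bond 1 →J2
bond 2 →Sf1
bond 3 →I1
bond 4 →I2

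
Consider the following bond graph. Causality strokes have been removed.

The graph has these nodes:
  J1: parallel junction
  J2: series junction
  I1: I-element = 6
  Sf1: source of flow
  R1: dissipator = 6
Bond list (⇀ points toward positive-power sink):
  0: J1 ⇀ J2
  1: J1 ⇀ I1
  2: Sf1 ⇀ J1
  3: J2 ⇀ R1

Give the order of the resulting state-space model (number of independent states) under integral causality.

1  (I1 all integral)

b2 |Sf1  (Sf1 (Sf) sets flow on bond)
b1 |I1  (I1 outputs flow p/I1)
b0 |J1  (closing 0-jn rule on J1)
b3 |J2  (1-jn J2 has f-setter on 0)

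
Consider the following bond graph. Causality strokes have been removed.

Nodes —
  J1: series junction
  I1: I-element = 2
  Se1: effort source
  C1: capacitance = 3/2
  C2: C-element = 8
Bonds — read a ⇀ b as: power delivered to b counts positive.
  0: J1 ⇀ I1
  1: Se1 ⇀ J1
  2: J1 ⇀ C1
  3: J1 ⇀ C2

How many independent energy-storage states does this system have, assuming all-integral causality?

3  (C1, C2, I1 all integral)

b1 stroke→J1  (Se1: effort source, stroke at far end)
b0 stroke→I1  (I1 outputs flow p/I1)
b2 stroke→J1  (1-jn J1 has f-setter on 0)
b3 stroke→J1  (J1: bond 0 brought flow, rest push out)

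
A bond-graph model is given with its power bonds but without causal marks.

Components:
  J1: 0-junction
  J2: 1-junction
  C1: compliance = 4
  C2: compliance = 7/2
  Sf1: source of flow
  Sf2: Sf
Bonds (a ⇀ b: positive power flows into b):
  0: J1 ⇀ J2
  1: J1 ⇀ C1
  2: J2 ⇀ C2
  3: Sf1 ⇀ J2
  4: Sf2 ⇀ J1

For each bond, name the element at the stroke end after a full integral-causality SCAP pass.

bond 0 |J2
bond 1 |J1
bond 2 |J2
bond 3 |Sf1
bond 4 |Sf2

bond 3 stroke at Sf1  (Sf1: flow source, stroke at near end)
bond 4 stroke at Sf2  (Sf2: flow source, stroke at near end)
bond 0 stroke at J2  (common-f at J2 fixed by 3)
bond 2 stroke at J2  (J2: bond 3 brought flow, rest push out)
bond 1 stroke at J1  (only one effort-in slot at J1)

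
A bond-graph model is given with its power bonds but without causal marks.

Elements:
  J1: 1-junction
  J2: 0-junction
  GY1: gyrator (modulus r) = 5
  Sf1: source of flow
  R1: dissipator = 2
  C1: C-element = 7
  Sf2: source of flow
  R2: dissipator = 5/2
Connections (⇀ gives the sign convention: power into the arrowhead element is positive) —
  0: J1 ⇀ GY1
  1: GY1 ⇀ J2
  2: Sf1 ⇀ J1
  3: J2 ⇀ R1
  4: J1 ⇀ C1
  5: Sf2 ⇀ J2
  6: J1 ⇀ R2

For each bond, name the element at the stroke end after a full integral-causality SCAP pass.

b0 stroke→J1
b1 stroke→J2
b2 stroke→Sf1
b3 stroke→R1
b4 stroke→J1
b5 stroke→Sf2
b6 stroke→J1

β2 →Sf1  (Sf1 fixes flow; stroke at Sf1)
β5 →Sf2  (Sf2 (Sf) sets flow on bond)
β0 →J1  (J1: bond 2 brought flow, rest push out)
β4 →J1  (J1: bond 2 brought flow, rest push out)
β6 →J1  (common-f at J1 fixed by 2)
β1 →J2  (through GY1, causality inverts; strokes same side of GY1)
β3 →R1  (J2: bond 1 brought effort, rest push out)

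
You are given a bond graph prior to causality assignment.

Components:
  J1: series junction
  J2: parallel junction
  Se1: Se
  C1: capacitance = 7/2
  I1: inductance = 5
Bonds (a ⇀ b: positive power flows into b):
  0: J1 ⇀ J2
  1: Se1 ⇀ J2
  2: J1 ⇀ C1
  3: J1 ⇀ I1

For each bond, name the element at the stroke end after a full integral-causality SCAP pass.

b0 |J1
b1 |J2
b2 |J1
b3 |I1

b1 →J2  (Se1 (Se) sets effort on bond)
b0 →J1  (0-jn J2 has e-setter on 1)
b2 →J1  (C1 outputs effort q/C1)
b3 →I1  (J1: last free bond brings flow in)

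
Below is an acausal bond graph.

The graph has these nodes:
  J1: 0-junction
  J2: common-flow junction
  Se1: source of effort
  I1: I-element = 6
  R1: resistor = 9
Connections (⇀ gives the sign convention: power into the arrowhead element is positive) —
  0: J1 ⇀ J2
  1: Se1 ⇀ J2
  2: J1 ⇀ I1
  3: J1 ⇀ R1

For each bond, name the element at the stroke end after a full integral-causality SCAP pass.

bond 0 →J1
bond 1 →J2
bond 2 →I1
bond 3 →R1

b1 →J2  (source Se1 imposes e)
b0 →J1  (J2: last free bond brings flow in)
b2 →I1  (0-jn J1 has e-setter on 0)
b3 →R1  (J1 effort already set via bond 0)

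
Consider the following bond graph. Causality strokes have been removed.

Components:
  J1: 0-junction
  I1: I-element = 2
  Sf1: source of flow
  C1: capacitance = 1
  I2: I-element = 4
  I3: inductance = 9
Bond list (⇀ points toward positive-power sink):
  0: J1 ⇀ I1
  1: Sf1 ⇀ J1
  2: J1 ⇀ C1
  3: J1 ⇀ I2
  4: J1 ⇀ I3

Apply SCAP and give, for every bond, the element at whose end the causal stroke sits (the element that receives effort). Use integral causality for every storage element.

bond 0 stroke→I1
bond 1 stroke→Sf1
bond 2 stroke→J1
bond 3 stroke→I2
bond 4 stroke→I3

#1 stroke→Sf1  (Sf1: flow source, stroke at near end)
#0 stroke→I1  (I1 outputs flow p/I1)
#2 stroke→J1  (C1 outputs effort q/C1)
#3 stroke→I2  (J1 effort already set via bond 2)
#4 stroke→I3  (0-jn J1 has e-setter on 2)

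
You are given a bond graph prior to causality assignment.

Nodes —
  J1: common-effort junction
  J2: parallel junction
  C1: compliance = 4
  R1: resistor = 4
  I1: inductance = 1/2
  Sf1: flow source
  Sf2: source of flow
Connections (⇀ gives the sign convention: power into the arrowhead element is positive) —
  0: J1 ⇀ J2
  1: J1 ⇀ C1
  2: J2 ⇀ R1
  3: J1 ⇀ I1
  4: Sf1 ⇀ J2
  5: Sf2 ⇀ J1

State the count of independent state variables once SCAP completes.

β4 stroke at Sf1  (Sf1 fixes flow; stroke at Sf1)
β5 stroke at Sf2  (Sf2 fixes flow; stroke at Sf2)
β1 stroke at J1  (prefer integral on C1)
β0 stroke at J2  (J1 effort already set via bond 1)
β3 stroke at I1  (J1 effort already set via bond 1)
β2 stroke at R1  (0-jn J2 has e-setter on 0)

2  (C1, I1 all integral)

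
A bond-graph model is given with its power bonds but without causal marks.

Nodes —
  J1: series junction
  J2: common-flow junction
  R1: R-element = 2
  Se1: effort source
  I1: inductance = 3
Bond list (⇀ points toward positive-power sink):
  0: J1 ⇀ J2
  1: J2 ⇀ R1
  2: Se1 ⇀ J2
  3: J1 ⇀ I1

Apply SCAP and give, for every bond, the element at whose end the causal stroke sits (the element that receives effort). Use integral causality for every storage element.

b2 stroke at J2  (Se1 fixes effort; stroke away)
b3 stroke at I1  (I1 outputs flow p/I1)
b0 stroke at J1  (common-f at J1 fixed by 3)
b1 stroke at J2  (common-f at J2 fixed by 0)

#0 |J1
#1 |J2
#2 |J2
#3 |I1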